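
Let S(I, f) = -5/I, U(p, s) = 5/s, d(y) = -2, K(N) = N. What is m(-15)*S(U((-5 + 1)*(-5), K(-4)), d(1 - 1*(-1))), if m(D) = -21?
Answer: -84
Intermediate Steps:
m(-15)*S(U((-5 + 1)*(-5), K(-4)), d(1 - 1*(-1))) = -(-105)/(5/(-4)) = -(-105)/(5*(-1/4)) = -(-105)/(-5/4) = -(-105)*(-4)/5 = -21*4 = -84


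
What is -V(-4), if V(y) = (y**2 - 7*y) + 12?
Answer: -56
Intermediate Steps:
V(y) = 12 + y**2 - 7*y
-V(-4) = -(12 + (-4)**2 - 7*(-4)) = -(12 + 16 + 28) = -1*56 = -56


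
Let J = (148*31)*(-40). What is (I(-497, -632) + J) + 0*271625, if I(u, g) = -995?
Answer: -184515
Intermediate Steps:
J = -183520 (J = 4588*(-40) = -183520)
(I(-497, -632) + J) + 0*271625 = (-995 - 183520) + 0*271625 = -184515 + 0 = -184515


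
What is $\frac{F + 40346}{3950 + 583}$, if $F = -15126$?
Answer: $\frac{25220}{4533} \approx 5.5636$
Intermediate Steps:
$\frac{F + 40346}{3950 + 583} = \frac{-15126 + 40346}{3950 + 583} = \frac{25220}{4533}$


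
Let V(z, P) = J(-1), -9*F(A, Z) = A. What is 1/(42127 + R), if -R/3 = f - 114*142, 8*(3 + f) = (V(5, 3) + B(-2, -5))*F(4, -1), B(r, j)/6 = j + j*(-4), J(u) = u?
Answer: 6/544289 ≈ 1.1024e-5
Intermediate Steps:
F(A, Z) = -A/9
V(z, P) = -1
B(r, j) = -18*j (B(r, j) = 6*(j + j*(-4)) = 6*(j - 4*j) = 6*(-3*j) = -18*j)
f = -143/18 (f = -3 + ((-1 - 18*(-5))*(-⅑*4))/8 = -3 + ((-1 + 90)*(-4/9))/8 = -3 + (89*(-4/9))/8 = -3 + (⅛)*(-356/9) = -3 - 89/18 = -143/18 ≈ -7.9444)
R = 291527/6 (R = -3*(-143/18 - 114*142) = -3*(-143/18 - 16188) = -3*(-291527/18) = 291527/6 ≈ 48588.)
1/(42127 + R) = 1/(42127 + 291527/6) = 1/(544289/6) = 6/544289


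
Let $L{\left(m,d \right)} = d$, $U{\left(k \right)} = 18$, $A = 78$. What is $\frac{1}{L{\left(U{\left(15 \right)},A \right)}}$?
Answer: $\frac{1}{78} \approx 0.012821$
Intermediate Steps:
$\frac{1}{L{\left(U{\left(15 \right)},A \right)}} = \frac{1}{78}$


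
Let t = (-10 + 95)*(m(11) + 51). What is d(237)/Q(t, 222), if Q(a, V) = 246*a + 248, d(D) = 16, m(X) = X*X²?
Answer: 4/7224467 ≈ 5.5367e-7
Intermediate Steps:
m(X) = X³
t = 117470 (t = (-10 + 95)*(11³ + 51) = 85*(1331 + 51) = 85*1382 = 117470)
Q(a, V) = 248 + 246*a
d(237)/Q(t, 222) = 16/(248 + 246*117470) = 16/(248 + 28897620) = 16/28897868 = 16*(1/28897868) = 4/7224467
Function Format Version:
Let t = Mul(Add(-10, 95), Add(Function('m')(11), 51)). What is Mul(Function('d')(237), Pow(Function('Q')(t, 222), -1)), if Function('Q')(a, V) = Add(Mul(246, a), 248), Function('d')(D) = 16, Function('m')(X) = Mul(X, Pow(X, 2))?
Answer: Rational(4, 7224467) ≈ 5.5367e-7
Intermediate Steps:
Function('m')(X) = Pow(X, 3)
t = 117470 (t = Mul(Add(-10, 95), Add(Pow(11, 3), 51)) = Mul(85, Add(1331, 51)) = Mul(85, 1382) = 117470)
Function('Q')(a, V) = Add(248, Mul(246, a))
Mul(Function('d')(237), Pow(Function('Q')(t, 222), -1)) = Mul(16, Pow(Add(248, Mul(246, 117470)), -1)) = Mul(16, Pow(Add(248, 28897620), -1)) = Mul(16, Pow(28897868, -1)) = Mul(16, Rational(1, 28897868)) = Rational(4, 7224467)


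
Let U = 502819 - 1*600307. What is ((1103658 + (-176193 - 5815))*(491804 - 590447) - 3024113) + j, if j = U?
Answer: -90917442551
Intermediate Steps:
U = -97488 (U = 502819 - 600307 = -97488)
j = -97488
((1103658 + (-176193 - 5815))*(491804 - 590447) - 3024113) + j = ((1103658 + (-176193 - 5815))*(491804 - 590447) - 3024113) - 97488 = ((1103658 - 182008)*(-98643) - 3024113) - 97488 = (921650*(-98643) - 3024113) - 97488 = (-90914320950 - 3024113) - 97488 = -90917345063 - 97488 = -90917442551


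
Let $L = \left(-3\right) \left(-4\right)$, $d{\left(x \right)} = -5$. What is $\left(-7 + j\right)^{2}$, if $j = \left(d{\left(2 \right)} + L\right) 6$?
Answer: $1225$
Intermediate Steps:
$L = 12$
$j = 42$ ($j = \left(-5 + 12\right) 6 = 7 \cdot 6 = 42$)
$\left(-7 + j\right)^{2} = \left(-7 + 42\right)^{2} = 35^{2} = 1225$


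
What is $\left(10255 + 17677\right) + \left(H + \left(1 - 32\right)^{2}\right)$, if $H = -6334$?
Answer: $22559$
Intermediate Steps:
$\left(10255 + 17677\right) + \left(H + \left(1 - 32\right)^{2}\right) = \left(10255 + 17677\right) - \left(6334 - \left(1 - 32\right)^{2}\right) = 27932 - \left(6334 - \left(-31\right)^{2}\right) = 27932 + \left(-6334 + 961\right) = 27932 - 5373 = 22559$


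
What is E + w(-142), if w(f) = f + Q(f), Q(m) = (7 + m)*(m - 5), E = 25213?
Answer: 44916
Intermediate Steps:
Q(m) = (-5 + m)*(7 + m) (Q(m) = (7 + m)*(-5 + m) = (-5 + m)*(7 + m))
w(f) = -35 + f² + 3*f (w(f) = f + (-35 + f² + 2*f) = -35 + f² + 3*f)
E + w(-142) = 25213 + (-35 + (-142)² + 3*(-142)) = 25213 + (-35 + 20164 - 426) = 25213 + 19703 = 44916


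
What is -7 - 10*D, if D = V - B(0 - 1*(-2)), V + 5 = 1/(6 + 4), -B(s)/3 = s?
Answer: -18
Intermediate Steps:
B(s) = -3*s
V = -49/10 (V = -5 + 1/(6 + 4) = -5 + 1/10 = -5 + ⅒ = -49/10 ≈ -4.9000)
D = 11/10 (D = -49/10 - (-3)*(0 - 1*(-2)) = -49/10 - (-3)*(0 + 2) = -49/10 - (-3)*2 = -49/10 - 1*(-6) = -49/10 + 6 = 11/10 ≈ 1.1000)
-7 - 10*D = -7 - 10*11/10 = -7 - 11 = -18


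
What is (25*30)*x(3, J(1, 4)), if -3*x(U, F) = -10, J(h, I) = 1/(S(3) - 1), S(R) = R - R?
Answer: 2500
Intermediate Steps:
S(R) = 0
J(h, I) = -1 (J(h, I) = 1/(0 - 1) = 1/(-1) = -1)
x(U, F) = 10/3 (x(U, F) = -⅓*(-10) = 10/3)
(25*30)*x(3, J(1, 4)) = (25*30)*(10/3) = 750*(10/3) = 2500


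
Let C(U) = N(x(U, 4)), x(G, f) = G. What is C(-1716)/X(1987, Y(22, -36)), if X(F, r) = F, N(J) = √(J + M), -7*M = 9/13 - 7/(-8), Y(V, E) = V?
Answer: I*√227392802/723268 ≈ 0.020849*I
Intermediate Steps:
M = -163/728 (M = -(9/13 - 7/(-8))/7 = -(9*(1/13) - 7*(-⅛))/7 = -(9/13 + 7/8)/7 = -⅐*163/104 = -163/728 ≈ -0.22390)
N(J) = √(-163/728 + J) (N(J) = √(J - 163/728) = √(-163/728 + J))
C(U) = √(-29666 + 132496*U)/364
C(-1716)/X(1987, Y(22, -36)) = (√(-29666 + 132496*(-1716))/364)/1987 = (√(-29666 - 227363136)/364)*(1/1987) = (√(-227392802)/364)*(1/1987) = ((I*√227392802)/364)*(1/1987) = (I*√227392802/364)*(1/1987) = I*√227392802/723268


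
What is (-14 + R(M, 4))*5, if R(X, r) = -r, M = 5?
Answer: -90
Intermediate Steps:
(-14 + R(M, 4))*5 = (-14 - 1*4)*5 = (-14 - 4)*5 = -18*5 = -90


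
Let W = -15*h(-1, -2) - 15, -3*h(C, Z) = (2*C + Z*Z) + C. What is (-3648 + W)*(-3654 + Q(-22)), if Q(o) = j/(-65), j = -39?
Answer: 66820686/5 ≈ 1.3364e+7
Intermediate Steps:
h(C, Z) = -C - Z²/3 (h(C, Z) = -((2*C + Z*Z) + C)/3 = -((2*C + Z²) + C)/3 = -((Z² + 2*C) + C)/3 = -(Z² + 3*C)/3 = -C - Z²/3)
Q(o) = ⅗ (Q(o) = -39/(-65) = -39*(-1/65) = ⅗)
W = -10 (W = -15*(-1*(-1) - ⅓*(-2)²) - 15 = -15*(1 - ⅓*4) - 15 = -15*(1 - 4/3) - 15 = -15*(-⅓) - 15 = 5 - 15 = -10)
(-3648 + W)*(-3654 + Q(-22)) = (-3648 - 10)*(-3654 + ⅗) = -3658*(-18267/5) = 66820686/5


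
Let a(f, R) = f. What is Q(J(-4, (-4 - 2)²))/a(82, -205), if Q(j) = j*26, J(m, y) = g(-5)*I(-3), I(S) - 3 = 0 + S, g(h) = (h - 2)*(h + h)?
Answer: 0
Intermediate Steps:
g(h) = 2*h*(-2 + h) (g(h) = (-2 + h)*(2*h) = 2*h*(-2 + h))
I(S) = 3 + S (I(S) = 3 + (0 + S) = 3 + S)
J(m, y) = 0 (J(m, y) = (2*(-5)*(-2 - 5))*(3 - 3) = (2*(-5)*(-7))*0 = 70*0 = 0)
Q(j) = 26*j
Q(J(-4, (-4 - 2)²))/a(82, -205) = (26*0)/82 = 0*(1/82) = 0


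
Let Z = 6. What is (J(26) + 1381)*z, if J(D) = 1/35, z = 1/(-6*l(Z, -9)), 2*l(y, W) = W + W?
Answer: 8056/315 ≈ 25.575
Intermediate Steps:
l(y, W) = W (l(y, W) = (W + W)/2 = (2*W)/2 = W)
z = 1/54 (z = 1/(-6*(-9)) = 1/54 ≈ 0.018519)
J(D) = 1/35
(J(26) + 1381)*z = (1/35 + 1381)*(1/54) = (48336/35)*(1/54) = 8056/315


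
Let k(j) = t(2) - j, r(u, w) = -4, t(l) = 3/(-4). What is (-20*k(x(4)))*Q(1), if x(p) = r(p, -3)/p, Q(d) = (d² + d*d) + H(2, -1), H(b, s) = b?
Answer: -20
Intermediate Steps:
t(l) = -¾ (t(l) = 3*(-¼) = -¾)
Q(d) = 2 + 2*d² (Q(d) = (d² + d*d) + 2 = (d² + d²) + 2 = 2*d² + 2 = 2 + 2*d²)
x(p) = -4/p
k(j) = -¾ - j
(-20*k(x(4)))*Q(1) = (-20*(-¾ - (-4)/4))*(2 + 2*1²) = (-20*(-¾ - (-4)/4))*(2 + 2*1) = (-20*(-¾ - 1*(-1)))*(2 + 2) = -20*(-¾ + 1)*4 = -20*¼*4 = -5*4 = -20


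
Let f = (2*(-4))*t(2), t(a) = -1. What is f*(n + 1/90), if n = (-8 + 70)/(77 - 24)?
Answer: 22532/2385 ≈ 9.4474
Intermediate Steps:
n = 62/53 ≈ 1.1698
f = 8 (f = (2*(-4))*(-1) = -8*(-1) = 8)
f*(n + 1/90) = 8*(62/53 + 1/90) = 8*(5633/4770) = 22532/2385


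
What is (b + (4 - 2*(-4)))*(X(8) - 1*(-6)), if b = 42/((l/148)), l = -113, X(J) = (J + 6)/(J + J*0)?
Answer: -37665/113 ≈ -333.32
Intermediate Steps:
X(J) = (6 + J)/J (X(J) = (6 + J)/(J + 0) = (6 + J)/J)
b = -6216/113 (b = 42/((-113/148)) = 42/((-113*1/148)) = 42/(-113/148) = 42*(-148/113) = -6216/113 ≈ -55.009)
(b + (4 - 2*(-4)))*(X(8) - 1*(-6)) = (-6216/113 + (4 - 2*(-4)))*((6 + 8)/8 - 1*(-6)) = (-6216/113 + (4 + 8))*((1/8)*14 + 6) = (-6216/113 + 12)*(7/4 + 6) = -4860/113*31/4 = -37665/113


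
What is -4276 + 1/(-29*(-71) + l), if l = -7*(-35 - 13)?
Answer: -10241019/2395 ≈ -4276.0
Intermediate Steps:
l = 336 (l = -7*(-48) = 336)
-4276 + 1/(-29*(-71) + l) = -4276 + 1/(-29*(-71) + 336) = -4276 + 1/(2059 + 336) = -4276 + 1/2395 = -10241019/2395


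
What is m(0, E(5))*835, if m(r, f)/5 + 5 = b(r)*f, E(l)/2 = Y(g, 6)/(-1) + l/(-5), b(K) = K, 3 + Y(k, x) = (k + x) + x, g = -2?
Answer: -20875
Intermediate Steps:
Y(k, x) = -3 + k + 2*x (Y(k, x) = -3 + ((k + x) + x) = -3 + (k + 2*x) = -3 + k + 2*x)
E(l) = -14 - 2*l/5 (E(l) = 2*((-3 - 2 + 2*6)/(-1) + l/(-5)) = 2*((-3 - 2 + 12)*(-1) + l*(-⅕)) = 2*(7*(-1) - l/5) = 2*(-7 - l/5) = -14 - 2*l/5)
m(r, f) = -25 + 5*f*r (m(r, f) = -25 + 5*(r*f) = -25 + 5*(f*r) = -25 + 5*f*r)
m(0, E(5))*835 = (-25 + 5*(-14 - ⅖*5)*0)*835 = (-25 + 5*(-14 - 2)*0)*835 = (-25 + 5*(-16)*0)*835 = (-25 + 0)*835 = -25*835 = -20875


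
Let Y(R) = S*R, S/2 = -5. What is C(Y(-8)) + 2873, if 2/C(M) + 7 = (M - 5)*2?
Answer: 410841/143 ≈ 2873.0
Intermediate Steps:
S = -10 (S = 2*(-5) = -10)
Y(R) = -10*R
C(M) = 2/(-17 + 2*M) (C(M) = 2/(-7 + (M - 5)*2) = 2/(-7 + (-5 + M)*2) = 2/(-7 + (-10 + 2*M)) = 2/(-17 + 2*M))
C(Y(-8)) + 2873 = 2/(-17 + 2*(-10*(-8))) + 2873 = 2/(-17 + 2*80) + 2873 = 2/(-17 + 160) + 2873 = 2/143 + 2873 = 410841/143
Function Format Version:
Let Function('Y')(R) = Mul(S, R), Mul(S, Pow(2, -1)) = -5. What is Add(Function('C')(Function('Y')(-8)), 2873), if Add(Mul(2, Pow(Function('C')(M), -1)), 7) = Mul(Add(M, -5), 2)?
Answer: Rational(410841, 143) ≈ 2873.0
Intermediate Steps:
S = -10 (S = Mul(2, -5) = -10)
Function('Y')(R) = Mul(-10, R)
Function('C')(M) = Mul(2, Pow(Add(-17, Mul(2, M)), -1)) (Function('C')(M) = Mul(2, Pow(Add(-7, Mul(Add(M, -5), 2)), -1)) = Mul(2, Pow(Add(-7, Mul(Add(-5, M), 2)), -1)) = Mul(2, Pow(Add(-7, Add(-10, Mul(2, M))), -1)) = Mul(2, Pow(Add(-17, Mul(2, M)), -1)))
Add(Function('C')(Function('Y')(-8)), 2873) = Add(Mul(2, Pow(Add(-17, Mul(2, Mul(-10, -8))), -1)), 2873) = Add(Mul(2, Pow(Add(-17, Mul(2, 80)), -1)), 2873) = Add(Mul(2, Pow(Add(-17, 160), -1)), 2873) = Add(Mul(2, Pow(143, -1)), 2873) = Add(Mul(2, Rational(1, 143)), 2873) = Add(Rational(2, 143), 2873) = Rational(410841, 143)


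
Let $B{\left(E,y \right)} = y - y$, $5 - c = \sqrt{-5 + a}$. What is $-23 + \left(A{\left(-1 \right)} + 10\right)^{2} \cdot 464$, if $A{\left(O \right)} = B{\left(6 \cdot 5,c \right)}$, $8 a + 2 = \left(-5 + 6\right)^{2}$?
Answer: $46377$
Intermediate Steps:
$a = - \frac{1}{8}$ ($a = - \frac{1}{4} + \frac{\left(-5 + 6\right)^{2}}{8} = - \frac{1}{4} + \frac{1^{2}}{8} = - \frac{1}{4} + \frac{1}{8} \cdot 1 = - \frac{1}{4} + \frac{1}{8} = - \frac{1}{8} \approx -0.125$)
$c = 5 - \frac{i \sqrt{82}}{4}$ ($c = 5 - \sqrt{-5 - \frac{1}{8}} = 5 - \sqrt{- \frac{41}{8}} = 5 - \frac{i \sqrt{82}}{4} \approx 5.0 - 2.2638 i$)
$B{\left(E,y \right)} = 0$
$A{\left(O \right)} = 0$
$-23 + \left(A{\left(-1 \right)} + 10\right)^{2} \cdot 464 = -23 + \left(0 + 10\right)^{2} \cdot 464 = -23 + 10^{2} \cdot 464 = -23 + 100 \cdot 464 = -23 + 46400 = 46377$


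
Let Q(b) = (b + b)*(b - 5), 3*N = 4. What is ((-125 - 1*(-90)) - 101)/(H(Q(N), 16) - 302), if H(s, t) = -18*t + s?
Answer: 612/2699 ≈ 0.22675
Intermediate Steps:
N = 4/3 (N = (1/3)*4 = 4/3 ≈ 1.3333)
Q(b) = 2*b*(-5 + b) (Q(b) = (2*b)*(-5 + b) = 2*b*(-5 + b))
H(s, t) = s - 18*t
((-125 - 1*(-90)) - 101)/(H(Q(N), 16) - 302) = ((-125 - 1*(-90)) - 101)/((2*(4/3)*(-5 + 4/3) - 18*16) - 302) = ((-125 + 90) - 101)/((2*(4/3)*(-11/3) - 288) - 302) = (-35 - 101)/((-88/9 - 288) - 302) = -136/(-2680/9 - 302) = -136/(-5398/9) = -136*(-9/5398) = 612/2699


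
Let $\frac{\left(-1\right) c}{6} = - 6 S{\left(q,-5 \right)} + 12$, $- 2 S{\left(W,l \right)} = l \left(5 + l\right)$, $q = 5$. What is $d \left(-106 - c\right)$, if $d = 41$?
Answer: $-1394$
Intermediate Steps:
$S{\left(W,l \right)} = - \frac{l \left(5 + l\right)}{2}$
$c = -72$ ($c = - 6 \left(- 6 \left(\left(- \frac{1}{2}\right) \left(-5\right) \left(5 - 5\right)\right) + 12\right) = - 6 \left(- 6 \left(\left(- \frac{1}{2}\right) \left(-5\right) 0\right) + 12\right) = - 6 \left(\left(-6\right) 0 + 12\right) = - 6 \left(0 + 12\right) = \left(-6\right) 12 = -72$)
$d \left(-106 - c\right) = 41 \left(-106 - -72\right) = 41 \left(-106 + 72\right) = 41 \left(-34\right) = -1394$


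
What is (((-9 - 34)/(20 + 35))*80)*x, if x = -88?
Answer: 5504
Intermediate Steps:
(((-9 - 34)/(20 + 35))*80)*x = (((-9 - 34)/(20 + 35))*80)*(-88) = (-43/55*80)*(-88) = (-43*1/55*80)*(-88) = -43/55*80*(-88) = -688/11*(-88) = 5504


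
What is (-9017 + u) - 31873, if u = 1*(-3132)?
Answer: -44022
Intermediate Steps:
u = -3132
(-9017 + u) - 31873 = (-9017 - 3132) - 31873 = -12149 - 31873 = -44022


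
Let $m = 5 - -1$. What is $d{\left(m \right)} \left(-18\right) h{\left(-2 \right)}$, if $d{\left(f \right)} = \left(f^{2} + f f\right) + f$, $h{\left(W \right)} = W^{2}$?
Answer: $-5616$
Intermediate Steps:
$m = 6$ ($m = 5 + 1 = 6$)
$d{\left(f \right)} = f + 2 f^{2}$ ($d{\left(f \right)} = \left(f^{2} + f^{2}\right) + f = 2 f^{2} + f = f + 2 f^{2}$)
$d{\left(m \right)} \left(-18\right) h{\left(-2 \right)} = 6 \left(1 + 2 \cdot 6\right) \left(-18\right) \left(-2\right)^{2} = 6 \left(1 + 12\right) \left(-18\right) 4 = 6 \cdot 13 \left(-18\right) 4 = 78 \left(-18\right) 4 = \left(-1404\right) 4 = -5616$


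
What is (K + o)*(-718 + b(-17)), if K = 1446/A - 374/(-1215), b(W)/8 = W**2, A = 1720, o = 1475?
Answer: 245862957049/104490 ≈ 2.3530e+6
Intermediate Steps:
b(W) = 8*W**2
K = 240017/208980 (K = 1446/1720 - 374/(-1215) = 1446*(1/1720) - 374*(-1/1215) = 723/860 + 374/1215 = 240017/208980 ≈ 1.1485)
(K + o)*(-718 + b(-17)) = (240017/208980 + 1475)*(-718 + 8*(-17)**2) = 308485517*(-718 + 8*289)/208980 = 308485517*(-718 + 2312)/208980 = (308485517/208980)*1594 = 245862957049/104490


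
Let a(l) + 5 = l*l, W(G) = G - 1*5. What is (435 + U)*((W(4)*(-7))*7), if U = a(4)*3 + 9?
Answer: 23373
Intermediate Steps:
W(G) = -5 + G (W(G) = G - 5 = -5 + G)
a(l) = -5 + l**2 (a(l) = -5 + l*l = -5 + l**2)
U = 42 (U = (-5 + 4**2)*3 + 9 = (-5 + 16)*3 + 9 = 11*3 + 9 = 33 + 9 = 42)
(435 + U)*((W(4)*(-7))*7) = (435 + 42)*(((-5 + 4)*(-7))*7) = 477*(-1*(-7)*7) = 477*(7*7) = 477*49 = 23373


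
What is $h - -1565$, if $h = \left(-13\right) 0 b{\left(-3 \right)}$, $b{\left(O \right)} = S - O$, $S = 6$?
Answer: $1565$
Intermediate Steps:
$b{\left(O \right)} = 6 - O$
$h = 0$ ($h = \left(-13\right) 0 \left(6 - -3\right) = 0 \left(6 + 3\right) = 0 \cdot 9 = 0$)
$h - -1565 = 0 - -1565 = 0 + 1565 = 1565$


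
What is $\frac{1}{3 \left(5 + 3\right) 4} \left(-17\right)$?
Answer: $- \frac{17}{96} \approx -0.17708$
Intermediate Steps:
$\frac{1}{3 \left(5 + 3\right) 4} \left(-17\right) = \frac{1}{3 \cdot 8 \cdot 4} \left(-17\right) = \frac{1}{24 \cdot 4} \left(-17\right) = \frac{1}{96} \left(-17\right) = - \frac{17}{96}$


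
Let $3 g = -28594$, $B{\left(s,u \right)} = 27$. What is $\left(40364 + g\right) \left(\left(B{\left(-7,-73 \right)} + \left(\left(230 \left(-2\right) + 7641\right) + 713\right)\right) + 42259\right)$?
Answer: $\frac{4641549640}{3} \approx 1.5472 \cdot 10^{9}$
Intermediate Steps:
$g = - \frac{28594}{3}$ ($g = \frac{1}{3} \left(-28594\right) = - \frac{28594}{3} \approx -9531.3$)
$\left(40364 + g\right) \left(\left(B{\left(-7,-73 \right)} + \left(\left(230 \left(-2\right) + 7641\right) + 713\right)\right) + 42259\right) = \left(40364 - \frac{28594}{3}\right) \left(\left(27 + \left(\left(230 \left(-2\right) + 7641\right) + 713\right)\right) + 42259\right) = \frac{92498 \left(\left(27 + \left(\left(-460 + 7641\right) + 713\right)\right) + 42259\right)}{3} = \frac{92498 \left(\left(27 + \left(7181 + 713\right)\right) + 42259\right)}{3} = \frac{92498 \left(\left(27 + 7894\right) + 42259\right)}{3} = \frac{92498 \left(7921 + 42259\right)}{3} = \frac{92498}{3} \cdot 50180 = \frac{4641549640}{3}$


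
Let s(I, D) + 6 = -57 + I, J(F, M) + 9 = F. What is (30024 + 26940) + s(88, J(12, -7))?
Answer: 56989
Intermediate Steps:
J(F, M) = -9 + F
s(I, D) = -63 + I (s(I, D) = -6 + (-57 + I) = -63 + I)
(30024 + 26940) + s(88, J(12, -7)) = (30024 + 26940) + (-63 + 88) = 56964 + 25 = 56989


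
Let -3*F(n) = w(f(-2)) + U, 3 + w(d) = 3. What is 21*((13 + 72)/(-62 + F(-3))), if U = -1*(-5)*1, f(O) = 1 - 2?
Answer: -5355/191 ≈ -28.037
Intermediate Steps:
f(O) = -1
w(d) = 0 (w(d) = -3 + 3 = 0)
U = 5 (U = 5*1 = 5)
F(n) = -5/3 (F(n) = -(0 + 5)/3 = -⅓*5 = -5/3)
21*((13 + 72)/(-62 + F(-3))) = 21*((13 + 72)/(-62 - 5/3)) = 21*(85/(-191/3)) = 21*(85*(-3/191)) = 21*(-255/191) = -5355/191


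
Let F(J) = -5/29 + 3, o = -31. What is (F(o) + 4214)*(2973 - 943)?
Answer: 8560160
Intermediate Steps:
F(J) = 82/29 (F(J) = -5*1/29 + 3 = -5/29 + 3 = 82/29)
(F(o) + 4214)*(2973 - 943) = (82/29 + 4214)*(2973 - 943) = (122288/29)*2030 = 8560160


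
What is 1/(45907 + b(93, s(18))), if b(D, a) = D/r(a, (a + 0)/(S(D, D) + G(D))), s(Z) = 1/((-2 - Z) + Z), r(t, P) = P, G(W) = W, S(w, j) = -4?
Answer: 1/29353 ≈ 3.4068e-5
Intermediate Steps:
s(Z) = -½ (s(Z) = 1/(-2) = -½)
b(D, a) = D*(-4 + D)/a (b(D, a) = D/(((a + 0)/(-4 + D))) = D/((a/(-4 + D))) = D*((-4 + D)/a) = D*(-4 + D)/a)
1/(45907 + b(93, s(18))) = 1/(45907 + 93*(-4 + 93)/(-½)) = 1/(45907 + 93*(-2)*89) = 1/(45907 - 16554) = 1/29353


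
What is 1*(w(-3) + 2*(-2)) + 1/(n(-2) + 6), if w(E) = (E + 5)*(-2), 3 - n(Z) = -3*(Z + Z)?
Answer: -25/3 ≈ -8.3333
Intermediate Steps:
n(Z) = 3 + 6*Z (n(Z) = 3 - (-3)*(Z + Z) = 3 - (-3)*2*Z = 3 - (-6)*Z = 3 + 6*Z)
w(E) = -10 - 2*E (w(E) = (5 + E)*(-2) = -10 - 2*E)
1*(w(-3) + 2*(-2)) + 1/(n(-2) + 6) = 1*((-10 - 2*(-3)) + 2*(-2)) + 1/((3 + 6*(-2)) + 6) = 1*((-10 + 6) - 4) + 1/((3 - 12) + 6) = 1*(-4 - 4) + 1/(-9 + 6) = 1*(-8) + 1/(-3) = -8 - ⅓ = -25/3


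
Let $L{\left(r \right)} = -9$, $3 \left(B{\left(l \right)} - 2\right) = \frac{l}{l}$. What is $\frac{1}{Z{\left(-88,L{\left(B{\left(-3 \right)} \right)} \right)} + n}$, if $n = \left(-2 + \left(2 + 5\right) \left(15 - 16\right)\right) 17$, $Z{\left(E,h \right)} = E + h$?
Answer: $- \frac{1}{250} \approx -0.004$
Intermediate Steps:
$B{\left(l \right)} = \frac{7}{3}$ ($B{\left(l \right)} = 2 + \frac{l \frac{1}{l}}{3} = 2 + \frac{1}{3} \cdot 1 = 2 + \frac{1}{3} = \frac{7}{3}$)
$n = -153$ ($n = \left(-2 + 7 \left(-1\right)\right) 17 = \left(-2 - 7\right) 17 = \left(-9\right) 17 = -153$)
$\frac{1}{Z{\left(-88,L{\left(B{\left(-3 \right)} \right)} \right)} + n} = \frac{1}{\left(-88 - 9\right) - 153} = \frac{1}{-97 - 153} = \frac{1}{-250} = - \frac{1}{250}$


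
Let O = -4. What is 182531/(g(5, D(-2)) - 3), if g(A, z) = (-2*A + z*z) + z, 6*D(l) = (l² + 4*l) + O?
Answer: -1642779/113 ≈ -14538.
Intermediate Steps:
D(l) = -⅔ + l²/6 + 2*l/3 (D(l) = ((l² + 4*l) - 4)/6 = (-4 + l² + 4*l)/6 = -⅔ + l²/6 + 2*l/3)
g(A, z) = z + z² - 2*A (g(A, z) = (-2*A + z²) + z = (z² - 2*A) + z = z + z² - 2*A)
182531/(g(5, D(-2)) - 3) = 182531/(((-⅔ + (⅙)*(-2)² + (⅔)*(-2)) + (-⅔ + (⅙)*(-2)² + (⅔)*(-2))² - 2*5) - 3) = 182531/(((-⅔ + (⅙)*4 - 4/3) + (-⅔ + (⅙)*4 - 4/3)² - 10) - 3) = 182531/(((-⅔ + ⅔ - 4/3) + (-⅔ + ⅔ - 4/3)² - 10) - 3) = 182531/((-4/3 + (-4/3)² - 10) - 3) = 182531/((-4/3 + 16/9 - 10) - 3) = 182531/(-86/9 - 3) = 182531/(-113/9) = -9/113*182531 = -1642779/113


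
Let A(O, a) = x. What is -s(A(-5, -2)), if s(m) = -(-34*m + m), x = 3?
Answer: -99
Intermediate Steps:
A(O, a) = 3
s(m) = 33*m (s(m) = -(-33)*m = 33*m)
-s(A(-5, -2)) = -33*3 = -1*99 = -99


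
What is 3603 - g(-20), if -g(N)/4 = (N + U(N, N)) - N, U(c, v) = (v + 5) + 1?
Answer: 3547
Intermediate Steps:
U(c, v) = 6 + v (U(c, v) = (5 + v) + 1 = 6 + v)
g(N) = -24 - 4*N (g(N) = -4*((N + (6 + N)) - N) = -4*((6 + 2*N) - N) = -4*(6 + N) = -24 - 4*N)
3603 - g(-20) = 3603 - (-24 - 4*(-20)) = 3603 - (-24 + 80) = 3603 - 1*56 = 3603 - 56 = 3547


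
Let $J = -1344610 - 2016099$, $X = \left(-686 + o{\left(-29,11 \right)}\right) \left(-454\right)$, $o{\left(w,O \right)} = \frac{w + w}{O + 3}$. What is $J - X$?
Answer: $- \frac{25718237}{7} \approx -3.674 \cdot 10^{6}$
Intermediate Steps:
$o{\left(w,O \right)} = \frac{2 w}{3 + O}$
$X = \frac{2193274}{7}$ ($X = \left(-686 + 2 \left(-29\right) \frac{1}{3 + 11}\right) \left(-454\right) = \left(-686 + 2 \left(-29\right) \frac{1}{14}\right) \left(-454\right) = \left(-686 - \frac{29}{7}\right) \left(-454\right) = \left(- \frac{4831}{7}\right) \left(-454\right) = \frac{2193274}{7} \approx 3.1333 \cdot 10^{5}$)
$J = -3360709$ ($J = -1344610 - 2016099 = -3360709$)
$J - X = -3360709 - \frac{2193274}{7} = - \frac{25718237}{7}$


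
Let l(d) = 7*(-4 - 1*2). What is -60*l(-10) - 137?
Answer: 2383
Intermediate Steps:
l(d) = -42 (l(d) = 7*(-4 - 2) = 7*(-6) = -42)
-60*l(-10) - 137 = -60*(-42) - 137 = 2520 - 137 = 2383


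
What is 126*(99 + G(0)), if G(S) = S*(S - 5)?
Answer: 12474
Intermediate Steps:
G(S) = S*(-5 + S)
126*(99 + G(0)) = 126*(99 + 0*(-5 + 0)) = 126*(99 + 0*(-5)) = 126*(99 + 0) = 126*99 = 12474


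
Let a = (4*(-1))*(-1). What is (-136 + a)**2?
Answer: 17424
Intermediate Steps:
a = 4 (a = -4*(-1) = 4)
(-136 + a)**2 = (-136 + 4)**2 = (-132)**2 = 17424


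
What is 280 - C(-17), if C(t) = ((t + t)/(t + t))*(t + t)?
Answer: 314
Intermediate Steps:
C(t) = 2*t (C(t) = ((2*t)/((2*t)))*(2*t) = ((2*t)*(1/(2*t)))*(2*t) = 1*(2*t) = 2*t)
280 - C(-17) = 280 - 2*(-17) = 280 - 1*(-34) = 280 + 34 = 314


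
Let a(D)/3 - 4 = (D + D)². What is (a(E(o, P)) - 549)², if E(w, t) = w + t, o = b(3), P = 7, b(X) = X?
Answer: 439569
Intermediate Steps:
o = 3
E(w, t) = t + w
a(D) = 12 + 12*D² (a(D) = 12 + 3*(D + D)² = 12 + 3*(2*D)² = 12 + 3*(4*D²) = 12 + 12*D²)
(a(E(o, P)) - 549)² = ((12 + 12*(7 + 3)²) - 549)² = ((12 + 12*10²) - 549)² = ((12 + 12*100) - 549)² = ((12 + 1200) - 549)² = (1212 - 549)² = 663² = 439569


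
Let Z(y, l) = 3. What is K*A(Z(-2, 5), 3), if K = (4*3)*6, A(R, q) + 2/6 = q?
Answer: 192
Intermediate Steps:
A(R, q) = -⅓ + q
K = 72 (K = 12*6 = 72)
K*A(Z(-2, 5), 3) = 72*(-⅓ + 3) = 72*(8/3) = 192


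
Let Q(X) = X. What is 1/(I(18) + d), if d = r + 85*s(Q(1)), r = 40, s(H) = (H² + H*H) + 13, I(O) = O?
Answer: 1/1333 ≈ 0.00075019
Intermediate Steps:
s(H) = 13 + 2*H² (s(H) = (H² + H²) + 13 = 2*H² + 13 = 13 + 2*H²)
d = 1315 (d = 40 + 85*(13 + 2*1²) = 40 + 85*(13 + 2*1) = 40 + 85*(13 + 2) = 40 + 85*15 = 40 + 1275 = 1315)
1/(I(18) + d) = 1/(18 + 1315) = 1/1333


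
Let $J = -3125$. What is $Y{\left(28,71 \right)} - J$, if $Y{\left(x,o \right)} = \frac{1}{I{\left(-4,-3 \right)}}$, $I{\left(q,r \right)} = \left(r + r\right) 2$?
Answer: $\frac{37499}{12} \approx 3124.9$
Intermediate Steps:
$I{\left(q,r \right)} = 4 r$ ($I{\left(q,r \right)} = 2 r 2 = 4 r$)
$Y{\left(x,o \right)} = - \frac{1}{12}$ ($Y{\left(x,o \right)} = \frac{1}{4 \left(-3\right)} = \frac{1}{-12} = - \frac{1}{12}$)
$Y{\left(28,71 \right)} - J = - \frac{1}{12} - -3125 = - \frac{1}{12} + 3125 = \frac{37499}{12}$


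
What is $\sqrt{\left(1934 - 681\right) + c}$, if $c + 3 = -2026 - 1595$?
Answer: $i \sqrt{2371} \approx 48.693 i$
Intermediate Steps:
$c = -3624$ ($c = -3 - 3621 = -3624$)
$\sqrt{\left(1934 - 681\right) + c} = \sqrt{\left(1934 - 681\right) - 3624} = \sqrt{1253 - 3624} = \sqrt{-2371} = i \sqrt{2371}$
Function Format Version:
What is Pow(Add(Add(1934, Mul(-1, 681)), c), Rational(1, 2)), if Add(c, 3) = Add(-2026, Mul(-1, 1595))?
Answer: Mul(I, Pow(2371, Rational(1, 2))) ≈ Mul(48.693, I)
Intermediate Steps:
c = -3624 (c = Add(-3, Add(-2026, Mul(-1, 1595))) = Add(-3, Add(-2026, -1595)) = Add(-3, -3621) = -3624)
Pow(Add(Add(1934, Mul(-1, 681)), c), Rational(1, 2)) = Pow(Add(Add(1934, Mul(-1, 681)), -3624), Rational(1, 2)) = Pow(Add(Add(1934, -681), -3624), Rational(1, 2)) = Pow(Add(1253, -3624), Rational(1, 2)) = Pow(-2371, Rational(1, 2)) = Mul(I, Pow(2371, Rational(1, 2)))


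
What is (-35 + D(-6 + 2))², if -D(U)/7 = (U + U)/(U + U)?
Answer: 1764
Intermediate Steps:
D(U) = -7 (D(U) = -7*(U + U)/(U + U) = -7*2*U/(2*U) = -7*2*U*1/(2*U) = -7*1 = -7)
(-35 + D(-6 + 2))² = (-35 - 7)² = (-42)² = 1764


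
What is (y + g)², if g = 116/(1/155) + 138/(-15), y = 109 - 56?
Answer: 8121434161/25 ≈ 3.2486e+8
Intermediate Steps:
y = 53
g = 89854/5 (g = 116/(1/155) + 138*(-1/15) = 116*155 - 46/5 = 17980 - 46/5 = 89854/5 ≈ 17971.)
(y + g)² = (53 + 89854/5)² = (90119/5)² = 8121434161/25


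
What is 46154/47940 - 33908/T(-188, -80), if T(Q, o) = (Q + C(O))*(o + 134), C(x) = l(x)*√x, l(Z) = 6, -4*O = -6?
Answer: 13955927/3239622 + 8477*√6/158805 ≈ 4.4386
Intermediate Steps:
O = 3/2 (O = -¼*(-6) = 3/2 ≈ 1.5000)
C(x) = 6*√x
T(Q, o) = (134 + o)*(Q + 3*√6) (T(Q, o) = (Q + 6*√(3/2))*(o + 134) = (Q + 6*(√6/2))*(134 + o) = (Q + 3*√6)*(134 + o) = (134 + o)*(Q + 3*√6))
46154/47940 - 33908/T(-188, -80) = 46154/47940 - 33908/(134*(-188) + 402*√6 - 188*(-80) + 3*(-80)*√6) = 46154*(1/47940) - 33908/(-25192 + 402*√6 + 15040 - 240*√6) = 491/510 - 33908/(-10152 + 162*√6)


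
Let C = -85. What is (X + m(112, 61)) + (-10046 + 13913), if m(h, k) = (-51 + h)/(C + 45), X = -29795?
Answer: -1037181/40 ≈ -25930.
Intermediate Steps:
m(h, k) = 51/40 - h/40 (m(h, k) = (-51 + h)/(-85 + 45) = (-51 + h)/(-40) = (-51 + h)*(-1/40) = 51/40 - h/40)
(X + m(112, 61)) + (-10046 + 13913) = (-29795 + (51/40 - 1/40*112)) + (-10046 + 13913) = (-29795 + (51/40 - 14/5)) + 3867 = (-29795 - 61/40) + 3867 = -1191861/40 + 3867 = -1037181/40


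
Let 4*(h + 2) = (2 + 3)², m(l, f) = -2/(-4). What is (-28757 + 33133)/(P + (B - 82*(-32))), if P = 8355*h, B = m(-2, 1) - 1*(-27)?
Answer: 17504/152641 ≈ 0.11467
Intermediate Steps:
m(l, f) = ½ (m(l, f) = -2*(-¼) = ½)
h = 17/4 (h = -2 + (2 + 3)²/4 = -2 + (¼)*5² = -2 + (¼)*25 = -2 + 25/4 = 17/4 ≈ 4.2500)
B = 55/2 (B = ½ - 1*(-27) = ½ + 27 = 55/2 ≈ 27.500)
P = 142035/4 (P = 8355*(17/4) = 142035/4 ≈ 35509.)
(-28757 + 33133)/(P + (B - 82*(-32))) = (-28757 + 33133)/(142035/4 + (55/2 - 82*(-32))) = 4376/(142035/4 + (55/2 + 2624)) = 4376/(142035/4 + 5303/2) = 4376/(152641/4) = 4376*(4/152641) = 17504/152641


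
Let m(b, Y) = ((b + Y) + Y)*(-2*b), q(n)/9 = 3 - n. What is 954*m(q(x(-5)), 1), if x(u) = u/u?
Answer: -686880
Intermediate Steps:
x(u) = 1
q(n) = 27 - 9*n (q(n) = 9*(3 - n) = 27 - 9*n)
m(b, Y) = -2*b*(b + 2*Y) (m(b, Y) = ((Y + b) + Y)*(-2*b) = (b + 2*Y)*(-2*b) = -2*b*(b + 2*Y))
954*m(q(x(-5)), 1) = 954*(-2*(27 - 9*1)*((27 - 9*1) + 2*1)) = 954*(-2*(27 - 9)*((27 - 9) + 2)) = 954*(-2*18*(18 + 2)) = 954*(-2*18*20) = 954*(-720) = -686880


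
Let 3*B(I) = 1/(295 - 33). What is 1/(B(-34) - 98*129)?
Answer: -786/9936611 ≈ -7.9101e-5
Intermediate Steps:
B(I) = 1/786 (B(I) = 1/(3*(295 - 33)) = (⅓)/262 = (⅓)*(1/262) = 1/786)
1/(B(-34) - 98*129) = 1/(1/786 - 98*129) = 1/(1/786 - 12642) = 1/(-9936611/786) = -786/9936611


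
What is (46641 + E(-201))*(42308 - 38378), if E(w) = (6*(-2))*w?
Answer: 192778290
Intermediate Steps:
E(w) = -12*w
(46641 + E(-201))*(42308 - 38378) = (46641 - 12*(-201))*(42308 - 38378) = (46641 + 2412)*3930 = 49053*3930 = 192778290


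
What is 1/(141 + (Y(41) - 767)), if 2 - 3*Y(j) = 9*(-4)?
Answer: -3/1840 ≈ -0.0016304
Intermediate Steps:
Y(j) = 38/3 (Y(j) = ⅔ - 3*(-4) = ⅔ - ⅓*(-36) = ⅔ + 12 = 38/3)
1/(141 + (Y(41) - 767)) = 1/(141 + (38/3 - 767)) = 1/(141 - 2263/3) = 1/(-1840/3) = -3/1840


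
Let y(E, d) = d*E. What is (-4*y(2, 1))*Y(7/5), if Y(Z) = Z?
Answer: -56/5 ≈ -11.200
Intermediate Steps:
y(E, d) = E*d
(-4*y(2, 1))*Y(7/5) = (-8)*(7/5) = (-4*2)*(7*(⅕)) = -8*7/5 = -56/5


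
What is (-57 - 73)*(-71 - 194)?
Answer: 34450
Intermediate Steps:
(-57 - 73)*(-71 - 194) = -130*(-265) = 34450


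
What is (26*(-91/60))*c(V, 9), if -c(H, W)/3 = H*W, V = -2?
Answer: -10647/5 ≈ -2129.4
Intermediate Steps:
c(H, W) = -3*H*W
(26*(-91/60))*c(V, 9) = (26*(-91/60))*(-3*(-2)*9) = (26*(-91*1/60))*54 = (26*(-91/60))*54 = -1183/30*54 = -10647/5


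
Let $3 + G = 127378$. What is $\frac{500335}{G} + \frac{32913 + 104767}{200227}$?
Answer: $\frac{23543513209}{5100782825} \approx 4.6157$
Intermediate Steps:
$G = 127375$ ($G = -3 + 127378 = 127375$)
$\frac{500335}{G} + \frac{32913 + 104767}{200227} = \frac{500335}{127375} + \frac{32913 + 104767}{200227} = 500335 \cdot \frac{1}{127375} + 137680 \cdot \frac{1}{200227} = \frac{100067}{25475} + \frac{137680}{200227} = \frac{23543513209}{5100782825}$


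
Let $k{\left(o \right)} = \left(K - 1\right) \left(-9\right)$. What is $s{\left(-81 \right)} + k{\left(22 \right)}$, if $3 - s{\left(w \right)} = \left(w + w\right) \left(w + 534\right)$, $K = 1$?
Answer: $73389$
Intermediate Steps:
$k{\left(o \right)} = 0$ ($k{\left(o \right)} = \left(1 - 1\right) \left(-9\right) = 0 \left(-9\right) = 0$)
$s{\left(w \right)} = 3 - 2 w \left(534 + w\right)$ ($s{\left(w \right)} = 3 - \left(w + w\right) \left(w + 534\right) = 3 - 2 w \left(534 + w\right)$)
$s{\left(-81 \right)} + k{\left(22 \right)} = \left(3 - -86508 - 2 \left(-81\right)^{2}\right) + 0 = \left(3 + 86508 - 13122\right) + 0 = 73389 + 0 = 73389$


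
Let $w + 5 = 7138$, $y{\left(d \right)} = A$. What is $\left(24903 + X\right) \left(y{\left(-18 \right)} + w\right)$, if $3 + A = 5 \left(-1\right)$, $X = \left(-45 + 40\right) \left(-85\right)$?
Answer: $180462000$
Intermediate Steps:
$X = 425$ ($X = \left(-5\right) \left(-85\right) = 425$)
$A = -8$ ($A = -3 + 5 \left(-1\right) = -3 - 5 = -8$)
$y{\left(d \right)} = -8$
$w = 7133$ ($w = -5 + 7138 = 7133$)
$\left(24903 + X\right) \left(y{\left(-18 \right)} + w\right) = \left(24903 + 425\right) \left(-8 + 7133\right) = 25328 \cdot 7125 = 180462000$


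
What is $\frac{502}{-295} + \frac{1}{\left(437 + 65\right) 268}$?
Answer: $- \frac{67536777}{39688120} \approx -1.7017$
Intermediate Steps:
$\frac{502}{-295} + \frac{1}{\left(437 + 65\right) 268} = 502 \left(- \frac{1}{295}\right) + \frac{1}{502} \cdot \frac{1}{268} = - \frac{502}{295} + \frac{1}{502} \cdot \frac{1}{268} = - \frac{502}{295} + \frac{1}{134536} = - \frac{67536777}{39688120}$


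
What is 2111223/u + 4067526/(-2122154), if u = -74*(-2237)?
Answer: 1903505107677/175648564426 ≈ 10.837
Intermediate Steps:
u = 165538
2111223/u + 4067526/(-2122154) = 2111223/165538 + 4067526/(-2122154) = 2111223*(1/165538) + 4067526*(-1/2122154) = 2111223/165538 - 2033763/1061077 = 1903505107677/175648564426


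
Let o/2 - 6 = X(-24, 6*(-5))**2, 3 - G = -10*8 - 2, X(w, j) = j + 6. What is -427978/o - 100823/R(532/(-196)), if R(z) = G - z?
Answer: -135535537/89337 ≈ -1517.1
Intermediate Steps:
X(w, j) = 6 + j
G = 85 (G = 3 - (-10*8 - 2) = 3 - (-80 - 2) = 3 - 1*(-82) = 3 + 82 = 85)
o = 1164 (o = 12 + 2*(6 + 6*(-5))**2 = 12 + 2*(6 - 30)**2 = 12 + 2*(-24)**2 = 12 + 2*576 = 12 + 1152 = 1164)
R(z) = 85 - z
-427978/o - 100823/R(532/(-196)) = -427978/1164 - 100823/(85 - 532/(-196)) = -427978*1/1164 - 100823/(85 - 532*(-1)/196) = -213989/582 - 100823/(85 - 1*(-19/7)) = -213989/582 - 100823/(85 + 19/7) = -213989/582 - 100823/614/7 = -213989/582 - 100823*7/614 = -213989/582 - 705761/614 = -135535537/89337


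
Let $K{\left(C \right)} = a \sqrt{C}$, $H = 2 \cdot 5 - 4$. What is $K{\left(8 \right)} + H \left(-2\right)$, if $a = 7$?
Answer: $-12 + 14 \sqrt{2} \approx 7.799$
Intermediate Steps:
$H = 6$ ($H = 10 - 4 = 6$)
$K{\left(C \right)} = 7 \sqrt{C}$
$K{\left(8 \right)} + H \left(-2\right) = 7 \sqrt{8} + 6 \left(-2\right) = 7 \cdot 2 \sqrt{2} - 12 = 14 \sqrt{2} - 12 = -12 + 14 \sqrt{2}$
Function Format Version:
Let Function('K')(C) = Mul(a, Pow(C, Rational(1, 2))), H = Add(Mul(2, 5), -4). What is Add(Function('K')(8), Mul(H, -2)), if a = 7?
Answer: Add(-12, Mul(14, Pow(2, Rational(1, 2)))) ≈ 7.7990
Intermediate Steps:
H = 6 (H = Add(10, -4) = 6)
Function('K')(C) = Mul(7, Pow(C, Rational(1, 2)))
Add(Function('K')(8), Mul(H, -2)) = Add(Mul(7, Pow(8, Rational(1, 2))), Mul(6, -2)) = Add(Mul(7, Mul(2, Pow(2, Rational(1, 2)))), -12) = Add(Mul(14, Pow(2, Rational(1, 2))), -12) = Add(-12, Mul(14, Pow(2, Rational(1, 2))))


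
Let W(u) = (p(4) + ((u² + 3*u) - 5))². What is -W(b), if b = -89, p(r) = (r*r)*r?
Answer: -59490369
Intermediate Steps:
p(r) = r³ (p(r) = r²*r = r³)
W(u) = (59 + u² + 3*u)² (W(u) = (4³ + ((u² + 3*u) - 5))² = (64 + (-5 + u² + 3*u))² = (59 + u² + 3*u)²)
-W(b) = -(59 + (-89)² + 3*(-89))² = -(59 + 7921 - 267)² = -1*7713² = -1*59490369 = -59490369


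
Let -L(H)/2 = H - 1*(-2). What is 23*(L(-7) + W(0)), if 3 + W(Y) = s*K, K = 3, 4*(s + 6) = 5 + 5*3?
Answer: 92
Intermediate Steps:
L(H) = -4 - 2*H (L(H) = -2*(H - 1*(-2)) = -2*(H + 2) = -2*(2 + H) = -4 - 2*H)
s = -1 (s = -6 + (5 + 5*3)/4 = -6 + (5 + 15)/4 = -6 + (1/4)*20 = -6 + 5 = -1)
W(Y) = -6 (W(Y) = -3 - 1*3 = -3 - 3 = -6)
23*(L(-7) + W(0)) = 23*((-4 - 2*(-7)) - 6) = 23*((-4 + 14) - 6) = 23*(10 - 6) = 23*4 = 92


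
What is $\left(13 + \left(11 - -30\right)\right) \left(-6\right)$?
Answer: $-324$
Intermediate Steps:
$\left(13 + \left(11 - -30\right)\right) \left(-6\right) = \left(13 + \left(11 + 30\right)\right) \left(-6\right) = \left(13 + 41\right) \left(-6\right) = 54 \left(-6\right) = -324$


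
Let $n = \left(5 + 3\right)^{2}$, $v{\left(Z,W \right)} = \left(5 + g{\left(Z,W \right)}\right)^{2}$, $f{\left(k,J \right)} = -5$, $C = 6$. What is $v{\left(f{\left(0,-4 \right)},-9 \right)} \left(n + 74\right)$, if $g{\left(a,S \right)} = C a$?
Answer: $86250$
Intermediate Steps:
$g{\left(a,S \right)} = 6 a$
$v{\left(Z,W \right)} = \left(5 + 6 Z\right)^{2}$
$n = 64$ ($n = 8^{2} = 64$)
$v{\left(f{\left(0,-4 \right)},-9 \right)} \left(n + 74\right) = \left(5 + 6 \left(-5\right)\right)^{2} \left(64 + 74\right) = \left(5 - 30\right)^{2} \cdot 138 = \left(-25\right)^{2} \cdot 138 = 625 \cdot 138 = 86250$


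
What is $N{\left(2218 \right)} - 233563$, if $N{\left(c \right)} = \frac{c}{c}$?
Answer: $-233562$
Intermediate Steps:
$N{\left(c \right)} = 1$
$N{\left(2218 \right)} - 233563 = 1 - 233563 = -233562$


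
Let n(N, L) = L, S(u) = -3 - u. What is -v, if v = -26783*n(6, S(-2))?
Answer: -26783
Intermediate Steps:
v = 26783 (v = -26783*(-3 - 1*(-2)) = -26783*(-3 + 2) = -26783*(-1) = 26783)
-v = -1*26783 = -26783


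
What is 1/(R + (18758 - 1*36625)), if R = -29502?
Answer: -1/47369 ≈ -2.1111e-5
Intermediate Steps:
1/(R + (18758 - 1*36625)) = 1/(-29502 + (18758 - 1*36625)) = 1/(-29502 + (18758 - 36625)) = 1/(-29502 - 17867) = 1/(-47369) = -1/47369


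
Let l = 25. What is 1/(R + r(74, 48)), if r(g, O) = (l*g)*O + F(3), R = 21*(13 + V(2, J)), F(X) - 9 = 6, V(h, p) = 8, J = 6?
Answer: 1/89256 ≈ 1.1204e-5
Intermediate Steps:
F(X) = 15 (F(X) = 9 + 6 = 15)
R = 441 (R = 21*(13 + 8) = 21*21 = 441)
r(g, O) = 15 + 25*O*g (r(g, O) = (25*g)*O + 15 = 25*O*g + 15 = 15 + 25*O*g)
1/(R + r(74, 48)) = 1/(441 + (15 + 25*48*74)) = 1/(441 + (15 + 88800)) = 1/(441 + 88815) = 1/89256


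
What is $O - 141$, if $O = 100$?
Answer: $-41$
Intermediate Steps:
$O - 141 = 100 - 141 = -41$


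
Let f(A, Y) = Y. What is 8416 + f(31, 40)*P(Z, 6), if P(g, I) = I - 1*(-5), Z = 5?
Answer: 8856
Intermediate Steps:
P(g, I) = 5 + I (P(g, I) = I + 5 = 5 + I)
8416 + f(31, 40)*P(Z, 6) = 8416 + 40*(5 + 6) = 8416 + 40*11 = 8416 + 440 = 8856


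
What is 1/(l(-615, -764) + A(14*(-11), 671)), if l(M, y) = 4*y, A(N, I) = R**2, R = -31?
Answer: -1/2095 ≈ -0.00047733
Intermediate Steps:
A(N, I) = 961 (A(N, I) = (-31)**2 = 961)
1/(l(-615, -764) + A(14*(-11), 671)) = 1/(4*(-764) + 961) = 1/(-3056 + 961) = 1/(-2095) = -1/2095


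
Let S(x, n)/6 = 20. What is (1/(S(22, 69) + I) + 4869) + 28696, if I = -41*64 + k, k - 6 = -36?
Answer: 85053709/2534 ≈ 33565.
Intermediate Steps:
k = -30 (k = 6 - 36 = -30)
S(x, n) = 120 (S(x, n) = 6*20 = 120)
I = -2654 (I = -41*64 - 30 = -2624 - 30 = -2654)
(1/(S(22, 69) + I) + 4869) + 28696 = (1/(120 - 2654) + 4869) + 28696 = (1/(-2534) + 4869) + 28696 = (-1/2534 + 4869) + 28696 = 12338045/2534 + 28696 = 85053709/2534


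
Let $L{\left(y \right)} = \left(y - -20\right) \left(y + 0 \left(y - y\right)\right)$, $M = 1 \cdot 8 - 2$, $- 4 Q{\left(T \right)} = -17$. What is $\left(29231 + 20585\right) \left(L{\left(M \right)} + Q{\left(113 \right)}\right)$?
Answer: $7983014$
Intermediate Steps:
$Q{\left(T \right)} = \frac{17}{4}$ ($Q{\left(T \right)} = \left(- \frac{1}{4}\right) \left(-17\right) = \frac{17}{4}$)
$M = 6$ ($M = 8 - 2 = 6$)
$L{\left(y \right)} = y \left(20 + y\right)$ ($L{\left(y \right)} = \left(y + 20\right) \left(y + 0 \cdot 0\right) = \left(20 + y\right) \left(y + 0\right) = \left(20 + y\right) y = y \left(20 + y\right)$)
$\left(29231 + 20585\right) \left(L{\left(M \right)} + Q{\left(113 \right)}\right) = \left(29231 + 20585\right) \left(6 \left(20 + 6\right) + \frac{17}{4}\right) = 49816 \left(6 \cdot 26 + \frac{17}{4}\right) = 49816 \left(156 + \frac{17}{4}\right) = 49816 \cdot \frac{641}{4} = 7983014$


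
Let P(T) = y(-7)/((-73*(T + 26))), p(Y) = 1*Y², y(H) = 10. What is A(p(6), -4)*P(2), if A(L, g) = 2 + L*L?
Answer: -3245/511 ≈ -6.3503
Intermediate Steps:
p(Y) = Y²
A(L, g) = 2 + L²
P(T) = 10/(-1898 - 73*T) (P(T) = 10/((-73*(T + 26))) = 10/((-73*(26 + T))) = 10/(-1898 - 73*T))
A(p(6), -4)*P(2) = (2 + (6²)²)*(-10/(1898 + 73*2)) = (2 + 36²)*(-10/(1898 + 146)) = (2 + 1296)*(-10/2044) = 1298*(-10*1/2044) = 1298*(-5/1022) = -3245/511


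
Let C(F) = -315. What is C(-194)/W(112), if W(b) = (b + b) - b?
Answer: -45/16 ≈ -2.8125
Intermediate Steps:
W(b) = b (W(b) = 2*b - b = b)
C(-194)/W(112) = -315/112 = -315*1/112 = -45/16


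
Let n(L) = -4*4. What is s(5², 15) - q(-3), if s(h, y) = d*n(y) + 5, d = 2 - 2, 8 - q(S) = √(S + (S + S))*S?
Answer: -3 - 9*I ≈ -3.0 - 9.0*I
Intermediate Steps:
q(S) = 8 - √3*S^(3/2) (q(S) = 8 - √(S + (S + S))*S = 8 - √(S + 2*S)*S = 8 - √(3*S)*S = 8 - √3*√S*S = 8 - √3*S^(3/2))
d = 0
n(L) = -16
s(h, y) = 5 (s(h, y) = 0*(-16) + 5 = 0 + 5 = 5)
s(5², 15) - q(-3) = 5 - (8 - √3*(-3)^(3/2)) = 5 - (8 - √3*(-3*I*√3)) = 5 - (8 + 9*I) = 5 + (-8 - 9*I) = -3 - 9*I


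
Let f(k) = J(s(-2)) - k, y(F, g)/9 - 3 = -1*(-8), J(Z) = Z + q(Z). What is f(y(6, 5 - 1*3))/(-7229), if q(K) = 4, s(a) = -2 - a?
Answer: 95/7229 ≈ 0.013142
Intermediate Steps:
J(Z) = 4 + Z (J(Z) = Z + 4 = 4 + Z)
y(F, g) = 99 (y(F, g) = 27 + 9*(-1*(-8)) = 27 + 9*8 = 27 + 72 = 99)
f(k) = 4 - k (f(k) = (4 + (-2 - 1*(-2))) - k = (4 + (-2 + 2)) - k = (4 + 0) - k = 4 - k)
f(y(6, 5 - 1*3))/(-7229) = (4 - 1*99)/(-7229) = (4 - 99)*(-1/7229) = -95*(-1/7229) = 95/7229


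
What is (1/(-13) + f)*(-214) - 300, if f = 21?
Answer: -62108/13 ≈ -4777.5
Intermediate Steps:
(1/(-13) + f)*(-214) - 300 = (1/(-13) + 21)*(-214) - 300 = (-1/13 + 21)*(-214) - 300 = (272/13)*(-214) - 300 = -58208/13 - 300 = -62108/13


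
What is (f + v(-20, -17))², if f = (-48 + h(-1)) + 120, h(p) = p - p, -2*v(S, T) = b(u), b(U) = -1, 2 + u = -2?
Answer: 21025/4 ≈ 5256.3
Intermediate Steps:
u = -4 (u = -2 - 2 = -4)
v(S, T) = ½ (v(S, T) = -½*(-1) = ½)
h(p) = 0
f = 72 (f = (-48 + 0) + 120 = -48 + 120 = 72)
(f + v(-20, -17))² = (72 + ½)² = (145/2)² = 21025/4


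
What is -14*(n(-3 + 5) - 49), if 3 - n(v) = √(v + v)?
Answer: 672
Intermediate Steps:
n(v) = 3 - √2*√v (n(v) = 3 - √(v + v) = 3 - √(2*v) = 3 - √2*√v)
-14*(n(-3 + 5) - 49) = -14*((3 - √2*√(-3 + 5)) - 49) = -14*((3 - √2*√2) - 49) = -14*((3 - 2) - 49) = -14*(1 - 49) = -14*(-48) = 672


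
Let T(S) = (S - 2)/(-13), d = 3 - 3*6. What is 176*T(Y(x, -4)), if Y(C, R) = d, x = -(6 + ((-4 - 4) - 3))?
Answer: 2992/13 ≈ 230.15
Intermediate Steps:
x = 5 (x = -(6 + (-8 - 3)) = -(6 - 11) = -1*(-5) = 5)
d = -15 (d = 3 - 18 = -15)
Y(C, R) = -15
T(S) = 2/13 - S/13 (T(S) = (-2 + S)*(-1/13) = 2/13 - S/13)
176*T(Y(x, -4)) = 176*(2/13 - 1/13*(-15)) = 176*(2/13 + 15/13) = 176*(17/13) = 2992/13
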